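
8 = 8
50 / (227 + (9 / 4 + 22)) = 40 / 201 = 0.20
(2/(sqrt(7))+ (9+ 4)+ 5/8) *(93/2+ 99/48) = 111 *sqrt(7)/8+ 84693/128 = 698.37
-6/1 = -6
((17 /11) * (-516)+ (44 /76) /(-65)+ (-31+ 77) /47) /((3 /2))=-1017103034 /1915485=-530.99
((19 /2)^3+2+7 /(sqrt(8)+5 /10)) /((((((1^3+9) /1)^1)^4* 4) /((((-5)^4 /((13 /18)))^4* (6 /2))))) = 67275878906250* sqrt(2) /885391+1023616913818359375 /28332512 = 36236161218.26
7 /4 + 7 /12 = 7 /3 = 2.33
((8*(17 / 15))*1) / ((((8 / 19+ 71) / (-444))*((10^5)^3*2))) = -11951 / 424062500000000000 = -0.00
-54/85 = -0.64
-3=-3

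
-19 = -19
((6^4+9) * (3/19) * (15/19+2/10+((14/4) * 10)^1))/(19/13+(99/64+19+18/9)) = 308.88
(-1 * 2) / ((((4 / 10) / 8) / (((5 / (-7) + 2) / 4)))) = -90 / 7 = -12.86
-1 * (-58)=58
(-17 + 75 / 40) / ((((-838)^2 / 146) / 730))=-3224045 / 1404488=-2.30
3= 3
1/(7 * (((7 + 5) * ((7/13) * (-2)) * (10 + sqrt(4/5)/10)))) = -8125/7349412 + 65 * sqrt(5)/14698824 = -0.00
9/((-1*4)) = -9/4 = -2.25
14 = 14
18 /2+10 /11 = 109 /11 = 9.91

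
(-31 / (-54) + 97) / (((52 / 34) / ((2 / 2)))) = 89573 / 1404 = 63.80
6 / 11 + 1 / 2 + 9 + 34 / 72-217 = -81767 / 396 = -206.48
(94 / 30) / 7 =47 / 105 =0.45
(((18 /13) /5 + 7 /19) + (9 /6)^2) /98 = 14303 /484120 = 0.03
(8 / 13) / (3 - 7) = -0.15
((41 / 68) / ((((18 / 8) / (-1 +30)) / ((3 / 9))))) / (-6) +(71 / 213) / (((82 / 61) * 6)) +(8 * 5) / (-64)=-458615 / 451656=-1.02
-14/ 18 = -7/ 9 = -0.78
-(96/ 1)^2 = -9216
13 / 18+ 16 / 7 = 379 / 126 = 3.01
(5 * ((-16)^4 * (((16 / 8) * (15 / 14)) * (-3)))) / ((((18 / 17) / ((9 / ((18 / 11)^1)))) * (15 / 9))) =-45957120 / 7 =-6565302.86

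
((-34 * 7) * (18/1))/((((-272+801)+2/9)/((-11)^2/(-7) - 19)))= 1399032/4763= 293.73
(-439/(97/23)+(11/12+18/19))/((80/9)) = -6782673/589760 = -11.50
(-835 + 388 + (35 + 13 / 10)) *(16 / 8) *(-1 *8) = 32856 / 5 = 6571.20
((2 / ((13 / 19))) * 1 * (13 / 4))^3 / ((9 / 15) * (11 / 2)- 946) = -34295 / 37708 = -0.91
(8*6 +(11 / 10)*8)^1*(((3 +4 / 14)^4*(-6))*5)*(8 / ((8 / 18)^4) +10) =-58592828739 / 1372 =-42706143.40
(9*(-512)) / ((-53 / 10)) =46080 / 53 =869.43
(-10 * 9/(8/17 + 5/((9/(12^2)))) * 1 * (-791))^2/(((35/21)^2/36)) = 14646566529/1444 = 10143051.61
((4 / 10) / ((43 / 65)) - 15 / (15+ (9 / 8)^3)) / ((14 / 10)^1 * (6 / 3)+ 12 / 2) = -8455 / 241058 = -0.04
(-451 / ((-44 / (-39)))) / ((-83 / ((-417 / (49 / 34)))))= -11335311 / 8134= -1393.57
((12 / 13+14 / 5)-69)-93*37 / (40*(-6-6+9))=-19033 / 520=-36.60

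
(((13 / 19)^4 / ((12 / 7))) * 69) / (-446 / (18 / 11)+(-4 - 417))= -41384889 / 3253854728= -0.01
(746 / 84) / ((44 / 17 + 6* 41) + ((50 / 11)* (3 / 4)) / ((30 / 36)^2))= 69751 / 1990968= 0.04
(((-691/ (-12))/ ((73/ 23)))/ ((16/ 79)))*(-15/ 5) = -1255547/ 4672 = -268.74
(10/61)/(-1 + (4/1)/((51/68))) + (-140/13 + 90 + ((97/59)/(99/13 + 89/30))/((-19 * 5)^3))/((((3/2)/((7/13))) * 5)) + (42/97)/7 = 5.79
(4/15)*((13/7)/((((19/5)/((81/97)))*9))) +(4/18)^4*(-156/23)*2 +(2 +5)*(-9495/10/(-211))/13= 40528663655/16872263226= 2.40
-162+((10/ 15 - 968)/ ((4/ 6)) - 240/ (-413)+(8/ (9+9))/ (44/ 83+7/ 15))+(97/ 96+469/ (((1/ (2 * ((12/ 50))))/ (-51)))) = -16104298481779/ 1230079200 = -13092.08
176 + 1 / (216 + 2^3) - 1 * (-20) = 43905 / 224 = 196.00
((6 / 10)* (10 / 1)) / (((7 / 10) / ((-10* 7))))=-600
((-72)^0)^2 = 1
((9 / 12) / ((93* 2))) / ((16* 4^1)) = 1 / 15872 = 0.00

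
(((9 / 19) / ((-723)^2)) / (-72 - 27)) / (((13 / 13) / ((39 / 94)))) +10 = 34231779767 / 3423177978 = 10.00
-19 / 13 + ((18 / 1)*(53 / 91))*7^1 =935 / 13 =71.92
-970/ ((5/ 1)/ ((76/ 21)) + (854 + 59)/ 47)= -3464840/ 74323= -46.62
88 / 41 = 2.15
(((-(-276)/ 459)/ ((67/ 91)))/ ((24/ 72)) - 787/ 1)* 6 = -4707.30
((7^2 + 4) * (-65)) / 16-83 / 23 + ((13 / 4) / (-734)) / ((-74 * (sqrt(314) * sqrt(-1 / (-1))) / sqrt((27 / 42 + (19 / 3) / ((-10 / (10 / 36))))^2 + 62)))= -80563 / 368 + 13 * sqrt(11165790074) / 51574997376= -218.92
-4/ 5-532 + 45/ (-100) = -2133/ 4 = -533.25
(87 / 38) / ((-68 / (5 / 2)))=-435 / 5168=-0.08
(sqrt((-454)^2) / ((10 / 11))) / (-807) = -2497 / 4035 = -0.62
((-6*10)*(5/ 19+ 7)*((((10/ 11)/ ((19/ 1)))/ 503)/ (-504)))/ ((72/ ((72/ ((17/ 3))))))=3450/ 237692147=0.00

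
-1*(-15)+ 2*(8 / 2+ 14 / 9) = 235 / 9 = 26.11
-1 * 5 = -5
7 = 7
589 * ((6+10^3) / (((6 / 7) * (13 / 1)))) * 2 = 4147738 / 39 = 106352.26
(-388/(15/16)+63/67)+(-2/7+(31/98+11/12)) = -27050547/65660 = -411.98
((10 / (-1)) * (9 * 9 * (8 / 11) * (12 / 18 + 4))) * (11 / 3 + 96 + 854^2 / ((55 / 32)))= -141182054496 / 121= -1166793838.81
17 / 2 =8.50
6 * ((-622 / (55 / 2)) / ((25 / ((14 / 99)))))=-34832 / 45375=-0.77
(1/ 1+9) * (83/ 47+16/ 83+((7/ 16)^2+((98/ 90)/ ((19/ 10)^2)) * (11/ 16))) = 38246217425/ 1622316672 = 23.58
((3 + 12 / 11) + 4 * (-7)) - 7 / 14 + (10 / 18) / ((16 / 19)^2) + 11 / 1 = -319985 / 25344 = -12.63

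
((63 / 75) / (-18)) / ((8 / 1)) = -7 / 1200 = -0.01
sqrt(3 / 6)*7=7*sqrt(2) / 2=4.95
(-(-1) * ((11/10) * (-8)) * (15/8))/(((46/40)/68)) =-22440/23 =-975.65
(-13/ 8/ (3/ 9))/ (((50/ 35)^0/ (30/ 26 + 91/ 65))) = -249/ 20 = -12.45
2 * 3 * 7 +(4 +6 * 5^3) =796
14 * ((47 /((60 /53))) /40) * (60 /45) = 17437 /900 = 19.37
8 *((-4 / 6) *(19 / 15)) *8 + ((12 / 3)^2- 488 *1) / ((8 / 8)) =-23672 / 45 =-526.04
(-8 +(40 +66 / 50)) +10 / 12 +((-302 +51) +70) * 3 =-508.85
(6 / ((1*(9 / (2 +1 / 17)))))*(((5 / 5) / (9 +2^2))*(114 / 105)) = 76 / 663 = 0.11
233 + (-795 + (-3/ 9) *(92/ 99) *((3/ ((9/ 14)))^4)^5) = -7697479499708194875081506/ 1035574967097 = -7433049025206.10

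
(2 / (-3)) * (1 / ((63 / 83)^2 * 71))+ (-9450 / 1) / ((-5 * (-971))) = -1611178768 / 820880487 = -1.96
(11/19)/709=11/13471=0.00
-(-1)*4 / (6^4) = 1 / 324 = 0.00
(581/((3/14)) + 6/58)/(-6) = -235895/522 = -451.91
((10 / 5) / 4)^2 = 1 / 4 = 0.25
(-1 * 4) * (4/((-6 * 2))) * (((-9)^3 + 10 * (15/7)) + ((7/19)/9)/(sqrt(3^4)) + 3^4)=-27000020/32319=-835.42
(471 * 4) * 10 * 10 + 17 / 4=188404.25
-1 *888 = -888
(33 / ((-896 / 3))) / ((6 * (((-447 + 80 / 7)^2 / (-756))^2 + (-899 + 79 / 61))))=-24663885939 / 83146600322328016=-0.00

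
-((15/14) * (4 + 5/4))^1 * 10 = -225/4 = -56.25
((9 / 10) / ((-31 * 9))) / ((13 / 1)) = -1 / 4030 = -0.00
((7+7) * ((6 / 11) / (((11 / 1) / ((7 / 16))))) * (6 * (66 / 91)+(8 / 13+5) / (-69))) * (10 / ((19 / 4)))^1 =1876910 / 687401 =2.73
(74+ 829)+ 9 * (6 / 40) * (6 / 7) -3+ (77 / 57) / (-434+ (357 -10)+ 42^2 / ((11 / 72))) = 453231177757 / 502943490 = 901.16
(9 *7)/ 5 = 63/ 5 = 12.60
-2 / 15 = -0.13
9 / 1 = 9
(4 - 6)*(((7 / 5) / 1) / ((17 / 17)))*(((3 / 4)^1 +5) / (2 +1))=-161 / 30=-5.37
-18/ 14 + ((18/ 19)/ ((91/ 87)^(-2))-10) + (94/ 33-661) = -2467166738/ 3691149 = -668.40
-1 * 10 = -10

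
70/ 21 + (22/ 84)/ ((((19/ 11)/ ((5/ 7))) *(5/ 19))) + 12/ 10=2423/ 490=4.94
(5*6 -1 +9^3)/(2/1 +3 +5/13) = 4927/35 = 140.77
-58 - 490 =-548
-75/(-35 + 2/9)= 675/313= 2.16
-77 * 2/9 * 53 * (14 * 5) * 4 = -2285360/9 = -253928.89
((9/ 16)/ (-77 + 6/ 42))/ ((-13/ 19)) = 1197/ 111904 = 0.01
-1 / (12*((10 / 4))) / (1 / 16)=-8 / 15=-0.53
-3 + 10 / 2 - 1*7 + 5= 0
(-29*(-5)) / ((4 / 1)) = 36.25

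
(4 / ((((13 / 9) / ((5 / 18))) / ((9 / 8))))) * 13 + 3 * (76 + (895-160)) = 9777 / 4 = 2444.25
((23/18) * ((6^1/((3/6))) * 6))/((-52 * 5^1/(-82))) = 1886/65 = 29.02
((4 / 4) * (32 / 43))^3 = 32768 / 79507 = 0.41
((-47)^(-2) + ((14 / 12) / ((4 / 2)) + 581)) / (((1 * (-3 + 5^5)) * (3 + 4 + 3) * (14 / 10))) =15416623 / 1158611664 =0.01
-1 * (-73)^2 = -5329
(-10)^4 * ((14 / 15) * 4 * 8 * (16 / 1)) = 14336000 / 3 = 4778666.67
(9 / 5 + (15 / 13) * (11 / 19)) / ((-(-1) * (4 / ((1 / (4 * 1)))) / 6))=1143 / 1235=0.93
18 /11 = 1.64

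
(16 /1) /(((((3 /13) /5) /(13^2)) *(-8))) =-21970 /3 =-7323.33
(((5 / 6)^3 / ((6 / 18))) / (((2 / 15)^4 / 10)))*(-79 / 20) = -55546875 / 256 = -216979.98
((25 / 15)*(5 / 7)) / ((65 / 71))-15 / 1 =-3740 / 273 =-13.70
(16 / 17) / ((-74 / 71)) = -568 / 629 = -0.90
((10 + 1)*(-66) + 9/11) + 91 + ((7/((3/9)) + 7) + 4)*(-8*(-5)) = 7104/11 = 645.82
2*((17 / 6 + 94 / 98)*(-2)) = -2230 / 147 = -15.17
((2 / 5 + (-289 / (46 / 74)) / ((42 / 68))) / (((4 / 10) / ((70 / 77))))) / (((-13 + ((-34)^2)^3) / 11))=-9084220 / 746140526649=-0.00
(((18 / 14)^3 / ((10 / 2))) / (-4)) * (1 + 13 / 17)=-2187 / 11662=-0.19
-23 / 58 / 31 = -23 / 1798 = -0.01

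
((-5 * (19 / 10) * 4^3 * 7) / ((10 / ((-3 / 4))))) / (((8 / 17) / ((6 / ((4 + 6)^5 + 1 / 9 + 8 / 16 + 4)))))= 366282 / 9000415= 0.04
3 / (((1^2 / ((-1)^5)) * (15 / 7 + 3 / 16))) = -112 / 87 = -1.29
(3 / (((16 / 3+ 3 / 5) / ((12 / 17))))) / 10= 54 / 1513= 0.04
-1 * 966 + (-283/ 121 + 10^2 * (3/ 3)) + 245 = -75424/ 121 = -623.34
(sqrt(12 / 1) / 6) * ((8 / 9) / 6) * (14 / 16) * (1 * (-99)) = -77 * sqrt(3) / 18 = -7.41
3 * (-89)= -267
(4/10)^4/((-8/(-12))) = 24/625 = 0.04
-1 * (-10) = 10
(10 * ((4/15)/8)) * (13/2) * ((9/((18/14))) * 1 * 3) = 91/2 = 45.50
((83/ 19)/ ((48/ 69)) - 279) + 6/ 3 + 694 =128677/ 304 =423.28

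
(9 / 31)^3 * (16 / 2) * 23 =134136 / 29791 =4.50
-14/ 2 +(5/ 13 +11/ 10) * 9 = 6.36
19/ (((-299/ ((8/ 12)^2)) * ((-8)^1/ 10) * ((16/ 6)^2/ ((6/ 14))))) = 285/ 133952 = 0.00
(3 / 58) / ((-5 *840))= -1 / 81200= -0.00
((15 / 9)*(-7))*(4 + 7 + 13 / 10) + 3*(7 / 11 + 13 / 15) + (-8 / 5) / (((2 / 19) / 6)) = -25321 / 110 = -230.19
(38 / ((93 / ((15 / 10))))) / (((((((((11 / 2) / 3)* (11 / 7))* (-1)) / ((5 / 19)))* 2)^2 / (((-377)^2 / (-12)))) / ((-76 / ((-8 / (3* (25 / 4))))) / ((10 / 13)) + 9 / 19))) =-36844217926425 / 10486235584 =-3513.58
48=48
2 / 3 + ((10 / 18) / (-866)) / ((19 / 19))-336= -2613593 / 7794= -335.33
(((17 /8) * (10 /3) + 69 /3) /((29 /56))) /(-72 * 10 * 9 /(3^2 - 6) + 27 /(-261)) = -0.03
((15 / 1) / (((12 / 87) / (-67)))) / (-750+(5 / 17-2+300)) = 16.13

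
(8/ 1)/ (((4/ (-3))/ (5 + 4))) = -54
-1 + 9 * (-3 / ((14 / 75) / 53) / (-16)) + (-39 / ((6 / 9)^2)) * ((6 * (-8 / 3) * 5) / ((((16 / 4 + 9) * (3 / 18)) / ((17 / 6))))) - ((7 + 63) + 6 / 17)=36510253 / 3808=9587.78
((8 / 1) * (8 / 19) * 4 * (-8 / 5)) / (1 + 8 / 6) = -6144 / 665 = -9.24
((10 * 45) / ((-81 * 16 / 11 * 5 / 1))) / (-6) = 55 / 432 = 0.13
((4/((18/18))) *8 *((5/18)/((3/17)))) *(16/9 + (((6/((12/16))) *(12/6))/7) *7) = 217600/243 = 895.47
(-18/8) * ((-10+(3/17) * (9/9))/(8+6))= 1503/952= 1.58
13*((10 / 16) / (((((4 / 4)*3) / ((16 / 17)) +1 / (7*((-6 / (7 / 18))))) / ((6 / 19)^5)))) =27293760 / 3399683927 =0.01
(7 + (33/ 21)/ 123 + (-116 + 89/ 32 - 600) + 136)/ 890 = -3142063/ 4904256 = -0.64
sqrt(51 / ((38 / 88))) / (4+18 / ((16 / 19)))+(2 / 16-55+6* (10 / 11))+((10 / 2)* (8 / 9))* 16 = 16* sqrt(10659) / 3857+17179 / 792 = 22.12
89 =89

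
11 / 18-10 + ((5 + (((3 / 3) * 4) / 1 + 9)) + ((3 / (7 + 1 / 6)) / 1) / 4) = 8.72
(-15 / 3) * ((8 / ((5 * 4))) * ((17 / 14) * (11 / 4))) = -187 / 28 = -6.68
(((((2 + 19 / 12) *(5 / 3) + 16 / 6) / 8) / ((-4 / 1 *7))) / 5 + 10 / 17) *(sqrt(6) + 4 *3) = 397913 *sqrt(6) / 685440 + 397913 / 57120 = 8.39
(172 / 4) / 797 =43 / 797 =0.05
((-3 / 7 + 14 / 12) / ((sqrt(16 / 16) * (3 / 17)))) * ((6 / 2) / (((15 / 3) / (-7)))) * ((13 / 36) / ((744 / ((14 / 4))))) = -1547 / 51840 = -0.03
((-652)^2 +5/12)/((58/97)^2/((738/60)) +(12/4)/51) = 4836722.34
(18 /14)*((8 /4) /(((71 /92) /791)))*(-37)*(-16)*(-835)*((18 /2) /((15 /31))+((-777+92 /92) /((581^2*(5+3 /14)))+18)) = -11917904389000285824 /249939809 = -47683097929.39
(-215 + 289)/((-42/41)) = -1517/21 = -72.24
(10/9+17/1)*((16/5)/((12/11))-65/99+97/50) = 3402299/44550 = 76.37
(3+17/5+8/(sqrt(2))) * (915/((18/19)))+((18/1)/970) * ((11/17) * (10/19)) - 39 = 11590 * sqrt(2)/3+577336931/93993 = 11605.92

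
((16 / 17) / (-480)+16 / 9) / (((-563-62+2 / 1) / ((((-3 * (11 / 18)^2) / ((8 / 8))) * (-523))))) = -171939911 / 102944520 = -1.67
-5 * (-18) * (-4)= -360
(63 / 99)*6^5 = 54432 / 11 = 4948.36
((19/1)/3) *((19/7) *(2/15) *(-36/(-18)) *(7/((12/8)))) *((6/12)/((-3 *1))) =-1444/405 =-3.57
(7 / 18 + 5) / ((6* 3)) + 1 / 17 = 1973 / 5508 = 0.36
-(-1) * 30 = 30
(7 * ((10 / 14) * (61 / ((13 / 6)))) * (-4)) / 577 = -7320 / 7501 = -0.98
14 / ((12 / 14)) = 49 / 3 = 16.33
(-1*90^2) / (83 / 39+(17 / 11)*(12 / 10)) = -17374500 / 8543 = -2033.77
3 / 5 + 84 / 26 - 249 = -15936 / 65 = -245.17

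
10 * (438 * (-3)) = -13140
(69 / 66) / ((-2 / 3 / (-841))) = 58029 / 44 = 1318.84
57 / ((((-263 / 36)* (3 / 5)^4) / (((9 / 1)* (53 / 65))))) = -1510500 / 3419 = -441.80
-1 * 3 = -3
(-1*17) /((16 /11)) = -187 /16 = -11.69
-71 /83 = -0.86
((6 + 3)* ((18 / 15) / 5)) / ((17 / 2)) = 108 / 425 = 0.25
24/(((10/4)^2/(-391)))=-37536/25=-1501.44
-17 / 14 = -1.21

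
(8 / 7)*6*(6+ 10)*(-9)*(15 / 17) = -103680 / 119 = -871.26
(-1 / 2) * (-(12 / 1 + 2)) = 7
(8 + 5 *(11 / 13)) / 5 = 159 / 65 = 2.45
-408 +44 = -364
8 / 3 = 2.67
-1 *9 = -9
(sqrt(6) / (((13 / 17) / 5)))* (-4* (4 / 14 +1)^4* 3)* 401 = -2683580220* sqrt(6) / 31213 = -210598.22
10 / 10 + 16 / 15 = 31 / 15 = 2.07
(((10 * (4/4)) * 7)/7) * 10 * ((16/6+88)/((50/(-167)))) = -90848/3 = -30282.67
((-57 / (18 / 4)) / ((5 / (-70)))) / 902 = 266 / 1353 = 0.20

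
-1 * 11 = -11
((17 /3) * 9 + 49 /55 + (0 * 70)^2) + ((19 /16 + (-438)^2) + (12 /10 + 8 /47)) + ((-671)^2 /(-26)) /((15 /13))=21948562729 /124080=176890.42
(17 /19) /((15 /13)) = 221 /285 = 0.78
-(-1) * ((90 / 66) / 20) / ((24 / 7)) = 7 / 352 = 0.02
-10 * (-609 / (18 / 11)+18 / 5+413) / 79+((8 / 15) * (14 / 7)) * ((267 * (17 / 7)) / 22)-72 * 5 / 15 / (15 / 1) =2209451 / 91245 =24.21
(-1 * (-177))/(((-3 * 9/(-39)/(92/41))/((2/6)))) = 70564/369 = 191.23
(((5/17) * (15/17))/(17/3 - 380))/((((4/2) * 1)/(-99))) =22275/649094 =0.03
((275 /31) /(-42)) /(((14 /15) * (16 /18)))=-12375 /48608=-0.25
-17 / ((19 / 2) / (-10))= 340 / 19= 17.89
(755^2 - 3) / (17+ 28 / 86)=24510946 / 745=32900.60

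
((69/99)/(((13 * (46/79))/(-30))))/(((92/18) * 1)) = -3555/6578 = -0.54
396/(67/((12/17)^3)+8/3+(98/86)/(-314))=4619628288/2253299693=2.05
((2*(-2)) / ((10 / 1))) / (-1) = 2 / 5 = 0.40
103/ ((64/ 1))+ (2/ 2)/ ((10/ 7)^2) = 3359/ 1600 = 2.10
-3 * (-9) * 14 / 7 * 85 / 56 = 2295 / 28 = 81.96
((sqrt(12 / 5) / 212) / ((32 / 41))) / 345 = 41* sqrt(15) / 5851200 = 0.00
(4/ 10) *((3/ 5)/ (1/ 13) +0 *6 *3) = 78/ 25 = 3.12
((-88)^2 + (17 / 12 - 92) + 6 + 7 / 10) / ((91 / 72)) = 2757642 / 455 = 6060.75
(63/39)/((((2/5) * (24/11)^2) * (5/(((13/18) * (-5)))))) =-4235/6912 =-0.61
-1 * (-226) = 226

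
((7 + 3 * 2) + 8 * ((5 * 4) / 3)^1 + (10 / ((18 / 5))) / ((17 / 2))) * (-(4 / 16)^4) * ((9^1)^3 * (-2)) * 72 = 7435071 / 272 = 27334.82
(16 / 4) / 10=2 / 5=0.40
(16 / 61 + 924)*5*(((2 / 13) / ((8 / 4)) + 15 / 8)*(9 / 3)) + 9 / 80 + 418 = 1743296057 / 63440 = 27479.45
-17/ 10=-1.70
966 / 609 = 46 / 29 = 1.59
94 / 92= 47 / 46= 1.02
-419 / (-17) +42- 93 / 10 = 9749 / 170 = 57.35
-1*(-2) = 2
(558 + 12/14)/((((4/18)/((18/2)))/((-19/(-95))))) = 158436/35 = 4526.74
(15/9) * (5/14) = 25/42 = 0.60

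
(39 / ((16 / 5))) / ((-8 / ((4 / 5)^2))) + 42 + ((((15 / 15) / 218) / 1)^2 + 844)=420599291 / 475240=885.03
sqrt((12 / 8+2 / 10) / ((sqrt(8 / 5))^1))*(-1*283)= -328.08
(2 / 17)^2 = 4 / 289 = 0.01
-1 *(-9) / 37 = 9 / 37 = 0.24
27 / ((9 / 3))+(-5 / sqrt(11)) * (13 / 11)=9 - 65 * sqrt(11) / 121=7.22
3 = 3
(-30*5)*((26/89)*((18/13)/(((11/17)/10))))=-918000/979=-937.69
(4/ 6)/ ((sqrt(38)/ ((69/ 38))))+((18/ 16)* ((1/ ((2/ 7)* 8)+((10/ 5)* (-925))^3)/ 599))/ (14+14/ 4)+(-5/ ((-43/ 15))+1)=-39205263669611/ 57695680+23* sqrt(38)/ 722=-679517.99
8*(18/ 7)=144/ 7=20.57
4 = 4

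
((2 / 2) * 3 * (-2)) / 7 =-6 / 7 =-0.86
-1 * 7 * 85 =-595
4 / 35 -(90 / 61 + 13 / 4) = -39379 / 8540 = -4.61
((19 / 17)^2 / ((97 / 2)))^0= 1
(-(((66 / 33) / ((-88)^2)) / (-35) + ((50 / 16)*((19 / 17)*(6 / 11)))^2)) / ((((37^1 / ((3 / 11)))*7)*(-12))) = 142143461 / 446327530880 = 0.00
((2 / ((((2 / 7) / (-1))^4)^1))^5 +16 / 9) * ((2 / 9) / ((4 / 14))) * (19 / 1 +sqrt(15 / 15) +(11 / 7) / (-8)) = 796406609917046817373 / 21233664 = 37506791570076.97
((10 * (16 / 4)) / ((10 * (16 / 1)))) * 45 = 45 / 4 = 11.25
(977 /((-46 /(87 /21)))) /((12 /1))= -28333 /3864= -7.33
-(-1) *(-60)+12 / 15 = -296 / 5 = -59.20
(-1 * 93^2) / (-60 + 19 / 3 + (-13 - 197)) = 25947 / 791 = 32.80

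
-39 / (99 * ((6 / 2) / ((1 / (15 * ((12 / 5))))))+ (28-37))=-13 / 3561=-0.00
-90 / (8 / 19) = -855 / 4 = -213.75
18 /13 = 1.38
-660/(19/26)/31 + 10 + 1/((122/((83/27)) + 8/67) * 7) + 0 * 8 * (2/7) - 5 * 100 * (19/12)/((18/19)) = -10531830409826/12321119601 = -854.78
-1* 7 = -7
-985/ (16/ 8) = -985/ 2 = -492.50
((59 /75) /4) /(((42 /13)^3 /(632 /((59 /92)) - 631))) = 9190051 /4445280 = 2.07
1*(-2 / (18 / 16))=-16 / 9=-1.78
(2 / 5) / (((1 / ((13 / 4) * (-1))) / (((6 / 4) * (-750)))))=2925 / 2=1462.50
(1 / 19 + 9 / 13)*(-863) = -158792 / 247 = -642.88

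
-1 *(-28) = 28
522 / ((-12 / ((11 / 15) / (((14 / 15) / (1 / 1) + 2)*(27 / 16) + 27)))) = -638 / 639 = -1.00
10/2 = 5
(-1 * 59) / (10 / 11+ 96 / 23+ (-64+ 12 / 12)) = 14927 / 14653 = 1.02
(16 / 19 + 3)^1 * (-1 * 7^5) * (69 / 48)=-28218953 / 304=-92825.50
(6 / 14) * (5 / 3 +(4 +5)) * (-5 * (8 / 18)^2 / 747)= -2560 / 423549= -0.01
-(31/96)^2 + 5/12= 0.31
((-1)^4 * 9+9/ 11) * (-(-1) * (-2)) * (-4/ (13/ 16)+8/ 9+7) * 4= -33312/ 143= -232.95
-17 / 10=-1.70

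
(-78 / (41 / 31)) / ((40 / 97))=-117273 / 820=-143.02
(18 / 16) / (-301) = -9 / 2408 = -0.00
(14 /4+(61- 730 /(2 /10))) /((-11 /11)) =7171 /2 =3585.50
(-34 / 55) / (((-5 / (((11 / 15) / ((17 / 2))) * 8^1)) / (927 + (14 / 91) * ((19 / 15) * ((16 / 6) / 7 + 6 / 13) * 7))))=9034976 / 114075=79.20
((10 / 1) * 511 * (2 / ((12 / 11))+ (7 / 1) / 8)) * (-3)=-166075 / 4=-41518.75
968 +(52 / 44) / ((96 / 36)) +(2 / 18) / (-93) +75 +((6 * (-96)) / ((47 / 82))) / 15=16901464241 / 17309160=976.45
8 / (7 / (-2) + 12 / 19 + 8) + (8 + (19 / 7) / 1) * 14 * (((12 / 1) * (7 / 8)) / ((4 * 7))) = 45091 / 780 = 57.81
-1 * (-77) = 77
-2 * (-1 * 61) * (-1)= -122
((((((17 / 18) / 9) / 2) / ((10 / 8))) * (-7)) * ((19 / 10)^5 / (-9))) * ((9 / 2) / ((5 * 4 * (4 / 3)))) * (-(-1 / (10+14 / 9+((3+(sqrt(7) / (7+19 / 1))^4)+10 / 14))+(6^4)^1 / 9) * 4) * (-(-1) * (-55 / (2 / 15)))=952028651231987 / 29385962500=32397.40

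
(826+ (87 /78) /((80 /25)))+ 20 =352081 /416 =846.35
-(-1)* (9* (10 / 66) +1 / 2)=41 / 22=1.86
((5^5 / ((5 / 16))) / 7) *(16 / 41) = 557.49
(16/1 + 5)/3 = 7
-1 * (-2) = 2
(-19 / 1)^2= 361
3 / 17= 0.18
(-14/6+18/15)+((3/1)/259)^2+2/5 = -737756/1006215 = -0.73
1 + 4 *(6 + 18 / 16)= 59 / 2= 29.50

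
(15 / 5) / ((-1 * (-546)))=1 / 182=0.01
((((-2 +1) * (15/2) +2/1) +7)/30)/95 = 1/1900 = 0.00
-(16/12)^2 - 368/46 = -9.78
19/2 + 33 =42.50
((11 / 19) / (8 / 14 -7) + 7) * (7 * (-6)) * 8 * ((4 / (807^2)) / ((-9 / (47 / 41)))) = 124398848 / 68488601085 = 0.00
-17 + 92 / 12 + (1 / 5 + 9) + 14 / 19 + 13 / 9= 1751 / 855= 2.05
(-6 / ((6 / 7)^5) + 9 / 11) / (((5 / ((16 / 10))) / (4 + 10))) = -1212491 / 22275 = -54.43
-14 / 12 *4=-14 / 3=-4.67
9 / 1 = 9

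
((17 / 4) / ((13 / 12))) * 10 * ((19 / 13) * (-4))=-38760 / 169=-229.35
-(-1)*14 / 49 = 2 / 7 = 0.29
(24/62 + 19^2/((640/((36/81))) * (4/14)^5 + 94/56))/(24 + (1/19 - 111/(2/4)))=-0.41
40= 40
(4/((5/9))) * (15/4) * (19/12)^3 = 6859/64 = 107.17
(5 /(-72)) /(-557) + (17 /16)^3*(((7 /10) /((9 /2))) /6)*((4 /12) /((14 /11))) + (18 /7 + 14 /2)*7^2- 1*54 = 1533864188351 /3695984640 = 415.01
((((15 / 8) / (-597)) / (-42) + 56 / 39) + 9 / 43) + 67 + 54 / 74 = 95942031175 / 1382948112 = 69.38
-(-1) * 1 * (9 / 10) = 9 / 10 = 0.90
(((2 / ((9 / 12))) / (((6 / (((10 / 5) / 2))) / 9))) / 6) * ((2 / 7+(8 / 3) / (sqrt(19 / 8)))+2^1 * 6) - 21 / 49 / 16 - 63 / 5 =-3.28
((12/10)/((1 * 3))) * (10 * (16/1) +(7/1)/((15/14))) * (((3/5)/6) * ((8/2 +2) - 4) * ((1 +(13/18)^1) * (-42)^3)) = -212489872/125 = -1699918.98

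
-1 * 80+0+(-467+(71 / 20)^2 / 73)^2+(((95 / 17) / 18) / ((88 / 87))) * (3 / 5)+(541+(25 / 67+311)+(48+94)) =2337832922308202049 / 10682726560000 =218842.34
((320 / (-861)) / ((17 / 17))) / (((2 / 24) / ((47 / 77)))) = -60160 / 22099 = -2.72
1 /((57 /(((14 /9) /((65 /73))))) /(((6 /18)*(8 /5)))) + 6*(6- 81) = -225070574 /500175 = -449.98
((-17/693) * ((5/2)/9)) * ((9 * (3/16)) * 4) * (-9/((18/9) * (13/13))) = 255/1232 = 0.21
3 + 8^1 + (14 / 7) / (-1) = 9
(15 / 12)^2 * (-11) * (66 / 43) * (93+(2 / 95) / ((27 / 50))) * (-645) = 721901125 / 456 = 1583116.50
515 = 515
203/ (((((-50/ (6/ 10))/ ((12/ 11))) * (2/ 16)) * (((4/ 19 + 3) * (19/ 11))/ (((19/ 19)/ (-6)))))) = 4872/ 7625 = 0.64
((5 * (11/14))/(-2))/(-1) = 55/28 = 1.96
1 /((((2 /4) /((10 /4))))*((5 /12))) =12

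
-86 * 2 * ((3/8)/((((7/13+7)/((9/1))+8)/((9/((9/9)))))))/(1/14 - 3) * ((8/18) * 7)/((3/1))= 493038/21197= 23.26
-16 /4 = -4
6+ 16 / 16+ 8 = 15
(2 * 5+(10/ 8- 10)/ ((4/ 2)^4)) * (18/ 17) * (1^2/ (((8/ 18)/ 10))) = 225.21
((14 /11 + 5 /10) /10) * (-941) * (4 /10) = -66.73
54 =54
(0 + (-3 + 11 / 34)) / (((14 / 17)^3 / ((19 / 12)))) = -71383 / 9408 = -7.59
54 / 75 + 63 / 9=193 / 25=7.72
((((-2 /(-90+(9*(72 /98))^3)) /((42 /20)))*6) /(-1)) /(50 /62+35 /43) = 22403731 /1264885956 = 0.02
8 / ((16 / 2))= 1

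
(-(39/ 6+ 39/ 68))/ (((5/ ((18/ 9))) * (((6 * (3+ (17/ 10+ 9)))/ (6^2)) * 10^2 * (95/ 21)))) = -30303/ 11062750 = -0.00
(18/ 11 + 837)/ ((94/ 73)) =673425/ 1034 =651.28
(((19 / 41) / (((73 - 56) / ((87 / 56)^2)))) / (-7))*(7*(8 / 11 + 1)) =-2732409 / 24043712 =-0.11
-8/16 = -1/2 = -0.50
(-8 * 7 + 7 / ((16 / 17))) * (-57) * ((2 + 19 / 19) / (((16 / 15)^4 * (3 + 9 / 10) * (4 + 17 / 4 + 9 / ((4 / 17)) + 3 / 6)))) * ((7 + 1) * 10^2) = 280266328125 / 10010624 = 27996.89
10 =10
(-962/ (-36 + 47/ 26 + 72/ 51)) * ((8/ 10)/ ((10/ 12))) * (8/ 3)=27213056/ 362225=75.13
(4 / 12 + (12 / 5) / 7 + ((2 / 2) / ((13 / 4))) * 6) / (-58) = -3443 / 79170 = -0.04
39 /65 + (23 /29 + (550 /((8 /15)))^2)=2467268857 /2320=1063477.96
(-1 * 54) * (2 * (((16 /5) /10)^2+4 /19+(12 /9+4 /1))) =-7241328 /11875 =-609.80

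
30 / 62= 15 / 31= 0.48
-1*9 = -9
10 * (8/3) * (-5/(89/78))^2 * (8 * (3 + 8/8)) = 129792000/7921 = 16385.81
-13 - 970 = -983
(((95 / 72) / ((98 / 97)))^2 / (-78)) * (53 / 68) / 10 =-900111985 / 528141938688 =-0.00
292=292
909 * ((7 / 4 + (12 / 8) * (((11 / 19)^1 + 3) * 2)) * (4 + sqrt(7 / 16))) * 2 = 862641 * sqrt(7) / 152 + 1725282 / 19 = 105819.67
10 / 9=1.11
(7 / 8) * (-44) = -77 / 2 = -38.50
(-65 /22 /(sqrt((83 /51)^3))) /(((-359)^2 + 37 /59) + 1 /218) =-21318765 *sqrt(4233) /125616995276113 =-0.00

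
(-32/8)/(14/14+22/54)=-54/19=-2.84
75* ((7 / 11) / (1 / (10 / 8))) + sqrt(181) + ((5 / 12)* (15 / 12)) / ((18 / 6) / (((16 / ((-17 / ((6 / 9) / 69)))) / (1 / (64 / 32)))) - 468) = sqrt(181) + 319003975 / 5347188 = 73.11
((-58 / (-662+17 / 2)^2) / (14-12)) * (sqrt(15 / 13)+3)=-348 / 1708249-116 * sqrt(195) / 22207237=-0.00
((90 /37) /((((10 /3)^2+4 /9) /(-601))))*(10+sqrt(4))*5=-3651075 /481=-7590.59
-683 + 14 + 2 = -667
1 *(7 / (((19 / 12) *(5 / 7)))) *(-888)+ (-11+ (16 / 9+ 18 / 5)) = -4704103 / 855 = -5501.87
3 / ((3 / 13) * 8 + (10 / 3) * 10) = 117 / 1372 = 0.09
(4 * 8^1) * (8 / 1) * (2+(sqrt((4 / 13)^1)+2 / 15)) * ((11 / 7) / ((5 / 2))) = 11264 * sqrt(13) / 455+180224 / 525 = 432.54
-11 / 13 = -0.85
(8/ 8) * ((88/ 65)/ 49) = 88/ 3185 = 0.03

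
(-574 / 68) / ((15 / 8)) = -1148 / 255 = -4.50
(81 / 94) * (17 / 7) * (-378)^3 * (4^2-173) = 834028625052 / 47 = 17745289894.72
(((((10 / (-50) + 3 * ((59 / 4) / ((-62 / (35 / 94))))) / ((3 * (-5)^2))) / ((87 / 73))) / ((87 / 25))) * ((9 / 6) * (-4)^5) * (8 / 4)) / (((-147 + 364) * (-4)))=-63407216 / 11965415805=-0.01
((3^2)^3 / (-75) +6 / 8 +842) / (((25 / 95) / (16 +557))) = 906919761 / 500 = 1813839.52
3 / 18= 1 / 6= 0.17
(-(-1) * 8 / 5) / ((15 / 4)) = 32 / 75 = 0.43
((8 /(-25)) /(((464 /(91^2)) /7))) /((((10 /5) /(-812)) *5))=405769 /125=3246.15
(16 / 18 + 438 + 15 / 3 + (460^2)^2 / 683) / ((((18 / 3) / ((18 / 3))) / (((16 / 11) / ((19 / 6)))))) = 678692662880 / 22539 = 30111924.35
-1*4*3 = -12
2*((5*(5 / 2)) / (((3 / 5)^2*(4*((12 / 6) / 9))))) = 625 / 8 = 78.12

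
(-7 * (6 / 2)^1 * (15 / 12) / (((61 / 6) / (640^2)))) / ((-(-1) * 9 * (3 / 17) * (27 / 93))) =-3777536000 / 1647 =-2293585.91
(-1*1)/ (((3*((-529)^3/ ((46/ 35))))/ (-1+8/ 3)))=2/ 405489609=0.00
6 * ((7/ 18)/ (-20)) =-7/ 60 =-0.12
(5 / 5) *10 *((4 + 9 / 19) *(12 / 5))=2040 / 19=107.37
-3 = -3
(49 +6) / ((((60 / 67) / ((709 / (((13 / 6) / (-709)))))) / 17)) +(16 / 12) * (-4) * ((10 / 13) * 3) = -6298090569 / 26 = -242234252.65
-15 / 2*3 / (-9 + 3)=15 / 4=3.75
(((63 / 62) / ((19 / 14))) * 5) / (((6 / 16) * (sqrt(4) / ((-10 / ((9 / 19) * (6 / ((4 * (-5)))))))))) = 98000 / 279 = 351.25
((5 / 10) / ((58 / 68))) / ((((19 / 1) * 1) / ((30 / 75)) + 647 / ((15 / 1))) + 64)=510 / 134531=0.00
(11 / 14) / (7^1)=11 / 98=0.11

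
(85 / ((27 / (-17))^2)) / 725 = 0.05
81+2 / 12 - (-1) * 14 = 95.17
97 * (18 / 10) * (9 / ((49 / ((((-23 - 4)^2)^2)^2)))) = 2219048868131217 / 245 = 9057342318902.93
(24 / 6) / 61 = 4 / 61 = 0.07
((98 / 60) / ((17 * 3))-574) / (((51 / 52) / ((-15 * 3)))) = 22832446 / 867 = 26335.00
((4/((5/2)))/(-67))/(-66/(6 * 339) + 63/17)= -23052/3545975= -0.01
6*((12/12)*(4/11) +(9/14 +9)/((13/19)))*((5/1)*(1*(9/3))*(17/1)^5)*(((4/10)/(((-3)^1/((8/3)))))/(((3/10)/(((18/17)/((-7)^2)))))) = -2320654370880/49049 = -47312980.30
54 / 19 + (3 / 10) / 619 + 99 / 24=3277833 / 470440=6.97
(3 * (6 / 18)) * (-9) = -9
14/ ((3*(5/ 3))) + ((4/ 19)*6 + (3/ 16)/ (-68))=419683/ 103360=4.06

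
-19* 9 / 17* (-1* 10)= 1710 / 17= 100.59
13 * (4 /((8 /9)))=117 /2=58.50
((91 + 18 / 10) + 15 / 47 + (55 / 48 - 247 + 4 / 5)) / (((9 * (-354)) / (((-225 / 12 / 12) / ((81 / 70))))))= -299919725 / 4657575168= -0.06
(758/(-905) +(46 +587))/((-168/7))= -572107/21720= -26.34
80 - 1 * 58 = 22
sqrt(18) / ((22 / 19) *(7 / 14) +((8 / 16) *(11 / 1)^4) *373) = 114 *sqrt(2) / 103760789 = 0.00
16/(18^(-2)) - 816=4368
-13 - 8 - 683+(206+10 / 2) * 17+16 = 2899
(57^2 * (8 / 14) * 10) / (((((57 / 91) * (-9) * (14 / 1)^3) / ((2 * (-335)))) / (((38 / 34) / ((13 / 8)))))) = 9674800 / 17493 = 553.07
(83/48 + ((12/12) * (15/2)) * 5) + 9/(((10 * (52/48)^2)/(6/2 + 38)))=70.67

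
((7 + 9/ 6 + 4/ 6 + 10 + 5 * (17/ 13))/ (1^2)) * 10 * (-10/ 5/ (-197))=20050/ 7683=2.61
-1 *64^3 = -262144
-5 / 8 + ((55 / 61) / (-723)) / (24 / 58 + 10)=-33304145 / 53276424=-0.63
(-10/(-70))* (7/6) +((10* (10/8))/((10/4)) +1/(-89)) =2753/534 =5.16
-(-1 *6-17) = 23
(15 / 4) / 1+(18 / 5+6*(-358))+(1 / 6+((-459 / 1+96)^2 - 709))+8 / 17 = 128919.99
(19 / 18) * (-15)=-95 / 6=-15.83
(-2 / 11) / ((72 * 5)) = -1 / 1980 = -0.00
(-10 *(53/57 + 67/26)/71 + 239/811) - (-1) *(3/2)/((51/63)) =2399060419/1450695714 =1.65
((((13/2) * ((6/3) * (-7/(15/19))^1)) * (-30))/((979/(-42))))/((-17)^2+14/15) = -2178540/4257671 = -0.51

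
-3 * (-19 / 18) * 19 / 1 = 361 / 6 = 60.17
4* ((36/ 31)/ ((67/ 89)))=12816/ 2077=6.17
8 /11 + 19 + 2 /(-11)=215 /11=19.55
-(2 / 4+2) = -5 / 2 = -2.50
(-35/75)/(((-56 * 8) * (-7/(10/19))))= -1/12768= -0.00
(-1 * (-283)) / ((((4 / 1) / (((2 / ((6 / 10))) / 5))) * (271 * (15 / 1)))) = 283 / 24390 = 0.01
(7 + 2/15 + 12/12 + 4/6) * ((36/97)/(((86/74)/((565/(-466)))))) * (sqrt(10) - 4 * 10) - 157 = -20125271/971843 - 3311352 * sqrt(10)/971843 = -31.48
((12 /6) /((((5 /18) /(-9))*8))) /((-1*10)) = 81 /100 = 0.81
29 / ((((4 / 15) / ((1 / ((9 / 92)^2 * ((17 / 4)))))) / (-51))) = -1227280 / 9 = -136364.44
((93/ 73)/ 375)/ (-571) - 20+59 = 203204594/ 5210375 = 39.00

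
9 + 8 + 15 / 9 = 56 / 3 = 18.67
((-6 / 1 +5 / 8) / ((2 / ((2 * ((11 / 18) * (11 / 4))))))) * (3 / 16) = -5203 / 3072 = -1.69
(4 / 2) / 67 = 2 / 67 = 0.03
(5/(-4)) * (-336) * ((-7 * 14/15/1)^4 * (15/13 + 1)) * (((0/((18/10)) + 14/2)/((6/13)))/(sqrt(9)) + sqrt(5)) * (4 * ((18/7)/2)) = 41322093568 * sqrt(5)/4875 + 144627327488/3375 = 61806184.59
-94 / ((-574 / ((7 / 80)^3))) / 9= 2303 / 188928000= 0.00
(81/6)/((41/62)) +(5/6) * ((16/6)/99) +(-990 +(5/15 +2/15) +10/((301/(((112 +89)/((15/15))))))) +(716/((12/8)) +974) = 26880123764/54979155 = 488.91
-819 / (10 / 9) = -7371 / 10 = -737.10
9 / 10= 0.90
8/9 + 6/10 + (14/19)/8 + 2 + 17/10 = 18061/3420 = 5.28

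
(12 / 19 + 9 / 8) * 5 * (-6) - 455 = -38585 / 76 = -507.70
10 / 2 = 5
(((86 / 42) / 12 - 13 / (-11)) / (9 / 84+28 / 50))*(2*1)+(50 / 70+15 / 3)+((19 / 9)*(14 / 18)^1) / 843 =23990855437 / 2455388397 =9.77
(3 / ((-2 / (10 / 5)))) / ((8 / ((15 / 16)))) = -45 / 128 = -0.35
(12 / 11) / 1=12 / 11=1.09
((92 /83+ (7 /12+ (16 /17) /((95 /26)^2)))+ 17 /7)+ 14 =19458356527 /1069679100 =18.19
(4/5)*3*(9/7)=108/35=3.09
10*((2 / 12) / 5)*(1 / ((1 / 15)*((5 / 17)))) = 17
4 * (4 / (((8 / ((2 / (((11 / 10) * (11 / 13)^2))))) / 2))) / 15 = 2704 / 3993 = 0.68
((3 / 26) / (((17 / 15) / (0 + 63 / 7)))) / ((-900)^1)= -9 / 8840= -0.00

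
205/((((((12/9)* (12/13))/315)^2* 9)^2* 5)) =142335903425625/65536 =2171873526.39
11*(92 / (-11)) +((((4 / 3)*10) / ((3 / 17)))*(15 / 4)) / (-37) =-11062 / 111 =-99.66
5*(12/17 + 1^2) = 145/17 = 8.53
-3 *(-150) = 450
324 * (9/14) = 1458/7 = 208.29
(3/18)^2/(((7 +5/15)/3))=1/88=0.01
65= 65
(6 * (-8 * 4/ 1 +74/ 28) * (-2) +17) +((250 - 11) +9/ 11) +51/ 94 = 4412621/ 7238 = 609.65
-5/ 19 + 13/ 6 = 217/ 114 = 1.90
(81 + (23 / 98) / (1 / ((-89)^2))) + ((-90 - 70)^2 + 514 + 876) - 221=2813483 / 98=28709.01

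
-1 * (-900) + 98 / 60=27049 / 30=901.63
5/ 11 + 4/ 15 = 119/ 165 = 0.72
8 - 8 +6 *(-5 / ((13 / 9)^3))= -21870 / 2197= -9.95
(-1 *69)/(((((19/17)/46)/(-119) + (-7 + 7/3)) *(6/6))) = 19263006/1302869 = 14.79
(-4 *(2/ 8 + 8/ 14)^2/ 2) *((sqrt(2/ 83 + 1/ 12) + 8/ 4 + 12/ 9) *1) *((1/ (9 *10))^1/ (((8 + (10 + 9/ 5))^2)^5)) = -5166015625/ 957197988189318672226584 - 1033203125 *sqrt(26643)/ 317789732078853799179225888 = -0.00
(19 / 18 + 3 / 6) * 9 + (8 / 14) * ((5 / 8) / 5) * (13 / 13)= 197 / 14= 14.07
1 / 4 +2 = 9 / 4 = 2.25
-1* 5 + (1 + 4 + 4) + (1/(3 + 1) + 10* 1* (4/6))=131/12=10.92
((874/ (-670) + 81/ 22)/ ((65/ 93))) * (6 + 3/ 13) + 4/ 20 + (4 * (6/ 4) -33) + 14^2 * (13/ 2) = 7899110773/ 6227650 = 1268.39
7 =7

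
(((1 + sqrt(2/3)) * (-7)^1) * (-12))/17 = 8.98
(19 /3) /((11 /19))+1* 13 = 790 /33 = 23.94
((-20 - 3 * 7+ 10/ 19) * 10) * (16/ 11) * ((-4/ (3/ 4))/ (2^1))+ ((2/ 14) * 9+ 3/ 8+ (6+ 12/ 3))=55531351/ 35112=1581.55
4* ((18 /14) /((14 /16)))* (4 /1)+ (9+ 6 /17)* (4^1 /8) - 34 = -9685 /1666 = -5.81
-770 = -770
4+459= 463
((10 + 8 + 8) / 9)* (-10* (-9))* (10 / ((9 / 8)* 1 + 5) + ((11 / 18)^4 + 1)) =926855345 / 1285956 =720.75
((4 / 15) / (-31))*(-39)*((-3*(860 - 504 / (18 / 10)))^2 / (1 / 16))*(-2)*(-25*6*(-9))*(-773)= 1051465618944000 / 31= 33918245772387.10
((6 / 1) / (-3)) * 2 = -4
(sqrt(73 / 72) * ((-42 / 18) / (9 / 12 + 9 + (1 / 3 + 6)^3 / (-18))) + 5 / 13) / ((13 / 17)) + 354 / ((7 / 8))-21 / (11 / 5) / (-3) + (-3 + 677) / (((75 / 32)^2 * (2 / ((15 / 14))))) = 3213 * sqrt(146) / 55133 + 2312998546 / 4879875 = 474.69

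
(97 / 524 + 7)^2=14175225 / 274576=51.63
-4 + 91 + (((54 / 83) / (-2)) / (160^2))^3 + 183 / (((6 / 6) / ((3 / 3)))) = 2590108381347839980317 / 9592994004992000000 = 270.00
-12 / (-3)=4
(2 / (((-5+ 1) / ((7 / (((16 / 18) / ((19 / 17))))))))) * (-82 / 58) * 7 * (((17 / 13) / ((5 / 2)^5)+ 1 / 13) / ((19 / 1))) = 66339189 / 320450000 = 0.21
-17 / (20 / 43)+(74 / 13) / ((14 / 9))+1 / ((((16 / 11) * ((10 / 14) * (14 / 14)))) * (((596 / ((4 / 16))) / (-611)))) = -575115773 / 17355520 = -33.14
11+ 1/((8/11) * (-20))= 1749/160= 10.93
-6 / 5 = -1.20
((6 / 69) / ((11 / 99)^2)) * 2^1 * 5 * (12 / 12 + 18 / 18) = 140.87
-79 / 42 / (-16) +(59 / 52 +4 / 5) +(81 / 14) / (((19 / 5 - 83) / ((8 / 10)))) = 957949 / 480480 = 1.99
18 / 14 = 9 / 7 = 1.29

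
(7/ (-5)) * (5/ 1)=-7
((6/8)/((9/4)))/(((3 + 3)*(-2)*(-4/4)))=1/36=0.03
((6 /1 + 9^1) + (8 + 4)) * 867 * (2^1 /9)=5202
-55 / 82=-0.67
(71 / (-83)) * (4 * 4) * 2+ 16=-944 / 83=-11.37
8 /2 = 4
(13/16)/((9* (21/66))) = 143/504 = 0.28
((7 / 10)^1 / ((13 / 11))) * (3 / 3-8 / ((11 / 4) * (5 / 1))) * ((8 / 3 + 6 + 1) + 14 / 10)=13363 / 4875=2.74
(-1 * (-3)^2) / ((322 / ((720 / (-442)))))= 1620 / 35581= 0.05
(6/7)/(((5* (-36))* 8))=-0.00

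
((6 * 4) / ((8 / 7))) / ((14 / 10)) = 15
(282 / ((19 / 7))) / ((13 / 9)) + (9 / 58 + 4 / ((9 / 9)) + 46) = 1748951 / 14326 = 122.08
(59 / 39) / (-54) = -59 / 2106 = -0.03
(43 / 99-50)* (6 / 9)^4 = -78512 / 8019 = -9.79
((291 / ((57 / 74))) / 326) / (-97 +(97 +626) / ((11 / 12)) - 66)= 0.00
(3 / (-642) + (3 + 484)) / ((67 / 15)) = 1563255 / 14338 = 109.03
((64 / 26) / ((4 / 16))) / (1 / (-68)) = -8704 / 13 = -669.54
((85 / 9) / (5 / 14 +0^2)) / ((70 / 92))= 1564 / 45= 34.76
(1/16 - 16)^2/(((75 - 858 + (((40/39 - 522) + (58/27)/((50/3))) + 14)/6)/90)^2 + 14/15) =10139105422265625/3745663078942864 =2.71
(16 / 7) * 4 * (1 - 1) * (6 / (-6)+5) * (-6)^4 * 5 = 0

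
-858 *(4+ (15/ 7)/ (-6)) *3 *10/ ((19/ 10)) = -6563700/ 133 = -49351.13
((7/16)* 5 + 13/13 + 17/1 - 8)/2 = 6.09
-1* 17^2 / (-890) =289 / 890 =0.32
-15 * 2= -30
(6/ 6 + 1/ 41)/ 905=42/ 37105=0.00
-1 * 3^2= -9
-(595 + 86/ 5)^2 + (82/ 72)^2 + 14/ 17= -206432525047/ 550800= -374786.72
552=552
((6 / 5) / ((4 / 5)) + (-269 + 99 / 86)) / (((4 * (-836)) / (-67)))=-767351 / 143792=-5.34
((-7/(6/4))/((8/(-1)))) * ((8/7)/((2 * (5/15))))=1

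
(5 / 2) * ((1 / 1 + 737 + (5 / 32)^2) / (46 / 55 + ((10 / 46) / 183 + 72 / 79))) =69104988041925 / 65505015808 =1054.96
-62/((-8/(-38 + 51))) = 403/4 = 100.75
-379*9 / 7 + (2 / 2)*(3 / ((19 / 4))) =-64725 / 133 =-486.65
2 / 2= 1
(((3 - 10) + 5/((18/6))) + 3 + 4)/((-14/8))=-20/21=-0.95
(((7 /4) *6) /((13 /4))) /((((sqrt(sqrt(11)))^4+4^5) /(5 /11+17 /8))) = 1589 /197340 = 0.01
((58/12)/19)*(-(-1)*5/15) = 29/342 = 0.08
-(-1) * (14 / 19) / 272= 0.00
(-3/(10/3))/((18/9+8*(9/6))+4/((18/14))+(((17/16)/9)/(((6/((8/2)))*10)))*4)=-486/9257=-0.05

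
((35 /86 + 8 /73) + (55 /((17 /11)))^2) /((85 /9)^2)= 186206216337 /13108620950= 14.20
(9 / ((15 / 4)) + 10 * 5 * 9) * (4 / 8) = 1131 / 5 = 226.20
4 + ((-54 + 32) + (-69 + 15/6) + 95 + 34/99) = 2147/198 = 10.84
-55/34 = -1.62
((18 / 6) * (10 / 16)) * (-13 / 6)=-65 / 16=-4.06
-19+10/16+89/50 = -3319/200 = -16.60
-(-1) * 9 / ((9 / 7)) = 7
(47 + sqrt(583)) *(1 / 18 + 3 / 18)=2 *sqrt(583) / 9 + 94 / 9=15.81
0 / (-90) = 0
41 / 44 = 0.93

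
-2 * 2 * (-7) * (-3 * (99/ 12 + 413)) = -35385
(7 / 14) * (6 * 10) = 30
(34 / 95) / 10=17 / 475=0.04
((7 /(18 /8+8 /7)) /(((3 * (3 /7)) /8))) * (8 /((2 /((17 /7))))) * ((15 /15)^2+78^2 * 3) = 1946207872 /855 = 2276266.52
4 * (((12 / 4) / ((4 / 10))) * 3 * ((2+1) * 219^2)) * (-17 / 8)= -27517623.75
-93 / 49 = -1.90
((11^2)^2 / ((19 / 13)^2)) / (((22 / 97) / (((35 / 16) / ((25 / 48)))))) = 458200743 / 3610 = 126925.41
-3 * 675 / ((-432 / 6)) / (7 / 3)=675 / 56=12.05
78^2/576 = 169/16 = 10.56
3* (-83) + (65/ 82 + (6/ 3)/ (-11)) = -224047/ 902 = -248.39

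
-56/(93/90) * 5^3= -210000/31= -6774.19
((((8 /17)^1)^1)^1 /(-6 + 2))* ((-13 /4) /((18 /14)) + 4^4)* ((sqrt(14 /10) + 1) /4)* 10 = -9125* sqrt(35) /612 - 45625 /612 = -162.76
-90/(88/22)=-45/2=-22.50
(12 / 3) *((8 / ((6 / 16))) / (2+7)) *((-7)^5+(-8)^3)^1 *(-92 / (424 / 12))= 67982848 / 159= 427565.08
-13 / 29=-0.45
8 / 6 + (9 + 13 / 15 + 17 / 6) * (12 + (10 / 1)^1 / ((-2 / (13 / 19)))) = 62863 / 570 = 110.29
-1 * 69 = -69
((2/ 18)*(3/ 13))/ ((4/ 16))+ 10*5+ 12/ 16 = 50.85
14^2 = 196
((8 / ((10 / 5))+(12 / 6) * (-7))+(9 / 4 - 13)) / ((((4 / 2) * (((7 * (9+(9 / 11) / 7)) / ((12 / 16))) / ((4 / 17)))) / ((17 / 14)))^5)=-13367233 / 48298032019550896128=-0.00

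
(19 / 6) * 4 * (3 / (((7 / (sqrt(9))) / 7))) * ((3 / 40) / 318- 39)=-9425463 / 2120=-4445.97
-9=-9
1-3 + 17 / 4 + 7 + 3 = 49 / 4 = 12.25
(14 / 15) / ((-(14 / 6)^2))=-6 / 35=-0.17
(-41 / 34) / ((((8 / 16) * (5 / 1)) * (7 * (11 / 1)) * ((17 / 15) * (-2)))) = 123 / 44506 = 0.00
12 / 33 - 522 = -5738 / 11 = -521.64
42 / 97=0.43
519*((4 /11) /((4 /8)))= 4152 /11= 377.45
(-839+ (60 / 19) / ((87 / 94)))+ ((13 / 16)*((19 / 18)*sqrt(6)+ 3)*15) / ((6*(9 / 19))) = -43518779 / 52896+ 23465*sqrt(6) / 5184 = -811.64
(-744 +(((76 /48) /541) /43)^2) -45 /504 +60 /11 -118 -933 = -10738634483008633 /6000461569872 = -1789.63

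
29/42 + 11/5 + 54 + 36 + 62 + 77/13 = 439021/2730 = 160.81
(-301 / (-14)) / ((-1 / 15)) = -645 / 2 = -322.50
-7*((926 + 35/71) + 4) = -462455/71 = -6513.45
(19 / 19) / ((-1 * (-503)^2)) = -1 / 253009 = -0.00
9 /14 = 0.64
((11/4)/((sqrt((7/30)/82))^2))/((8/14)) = 1691.25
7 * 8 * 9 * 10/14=360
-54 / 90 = -0.60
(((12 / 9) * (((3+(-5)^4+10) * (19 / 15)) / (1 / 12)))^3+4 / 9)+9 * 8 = 7295965757061908 / 3375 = 2161767631722.05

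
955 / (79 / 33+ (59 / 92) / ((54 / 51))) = 17396280 / 54641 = 318.37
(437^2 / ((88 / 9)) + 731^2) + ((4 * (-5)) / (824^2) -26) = 1034169584763 / 1867184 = 553865.92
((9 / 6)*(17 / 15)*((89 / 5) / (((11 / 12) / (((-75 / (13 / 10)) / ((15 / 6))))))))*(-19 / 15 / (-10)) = -344964 / 3575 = -96.49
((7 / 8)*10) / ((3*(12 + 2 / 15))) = 25 / 104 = 0.24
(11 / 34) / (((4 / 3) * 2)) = 0.12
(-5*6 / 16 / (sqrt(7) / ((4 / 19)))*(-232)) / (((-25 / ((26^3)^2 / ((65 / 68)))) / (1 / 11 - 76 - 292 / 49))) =24813572450374656*sqrt(7) / 1792175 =36631769689.22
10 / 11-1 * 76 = -826 / 11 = -75.09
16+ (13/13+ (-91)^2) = 8298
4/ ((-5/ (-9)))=36/ 5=7.20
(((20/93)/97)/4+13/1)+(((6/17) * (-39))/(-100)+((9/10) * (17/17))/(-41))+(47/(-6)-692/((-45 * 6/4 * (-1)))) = -14059287037/2829436650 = -4.97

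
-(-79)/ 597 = 0.13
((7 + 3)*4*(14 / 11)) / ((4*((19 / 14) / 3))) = 5880 / 209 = 28.13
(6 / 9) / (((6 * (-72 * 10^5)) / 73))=-73 / 64800000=-0.00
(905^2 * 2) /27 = 1638050 /27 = 60668.52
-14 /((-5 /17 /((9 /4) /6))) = 357 /20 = 17.85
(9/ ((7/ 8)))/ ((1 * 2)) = 36/ 7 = 5.14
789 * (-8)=-6312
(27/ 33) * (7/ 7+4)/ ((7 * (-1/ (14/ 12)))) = -15/ 22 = -0.68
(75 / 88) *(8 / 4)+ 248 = 10987 / 44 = 249.70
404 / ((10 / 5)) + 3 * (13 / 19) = 3877 / 19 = 204.05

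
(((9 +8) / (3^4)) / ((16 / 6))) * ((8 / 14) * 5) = 85 / 378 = 0.22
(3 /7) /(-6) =-1 /14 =-0.07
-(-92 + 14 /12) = 90.83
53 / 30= 1.77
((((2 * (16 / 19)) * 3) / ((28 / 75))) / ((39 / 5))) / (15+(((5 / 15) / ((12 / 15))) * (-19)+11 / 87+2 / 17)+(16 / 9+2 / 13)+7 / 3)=53244000 / 355726987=0.15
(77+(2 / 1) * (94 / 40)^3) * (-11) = -4530053 / 4000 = -1132.51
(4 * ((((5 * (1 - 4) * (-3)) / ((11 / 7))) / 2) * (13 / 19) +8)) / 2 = 7439 / 209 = 35.59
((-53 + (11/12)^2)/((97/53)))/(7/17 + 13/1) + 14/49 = -41002469/22292928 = -1.84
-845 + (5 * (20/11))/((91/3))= -845545/1001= -844.70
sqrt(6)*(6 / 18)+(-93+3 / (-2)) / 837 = -7 / 62+sqrt(6) / 3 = 0.70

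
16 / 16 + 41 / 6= 47 / 6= 7.83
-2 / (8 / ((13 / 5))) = -13 / 20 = -0.65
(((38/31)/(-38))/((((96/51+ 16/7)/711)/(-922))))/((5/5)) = 39004749/7688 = 5073.46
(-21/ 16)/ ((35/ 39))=-117/ 80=-1.46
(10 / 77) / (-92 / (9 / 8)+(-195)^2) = 90 / 26294653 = 0.00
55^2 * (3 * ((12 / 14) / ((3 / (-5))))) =-90750 / 7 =-12964.29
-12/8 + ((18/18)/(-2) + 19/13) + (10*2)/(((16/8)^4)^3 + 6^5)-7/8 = -6809/4823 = -1.41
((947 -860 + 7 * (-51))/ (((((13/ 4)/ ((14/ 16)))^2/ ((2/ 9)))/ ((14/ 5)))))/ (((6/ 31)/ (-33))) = 350889/ 169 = 2076.27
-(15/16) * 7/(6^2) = -35/192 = -0.18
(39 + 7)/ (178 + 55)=46/ 233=0.20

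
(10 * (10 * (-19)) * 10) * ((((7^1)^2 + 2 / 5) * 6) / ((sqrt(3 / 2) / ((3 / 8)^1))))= -703950 * sqrt(6)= -1724318.30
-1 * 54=-54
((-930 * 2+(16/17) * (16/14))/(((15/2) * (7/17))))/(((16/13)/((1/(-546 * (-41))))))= -55303/2531340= -0.02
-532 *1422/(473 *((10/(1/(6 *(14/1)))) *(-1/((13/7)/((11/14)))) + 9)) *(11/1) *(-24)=-52416/43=-1218.98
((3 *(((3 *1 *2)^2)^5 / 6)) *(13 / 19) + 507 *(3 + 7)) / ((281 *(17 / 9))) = 3538138266 / 90763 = 38982.17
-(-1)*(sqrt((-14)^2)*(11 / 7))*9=198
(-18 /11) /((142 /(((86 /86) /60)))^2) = -1 /44360800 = -0.00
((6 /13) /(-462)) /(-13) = 1 /13013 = 0.00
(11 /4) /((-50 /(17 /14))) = -187 /2800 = -0.07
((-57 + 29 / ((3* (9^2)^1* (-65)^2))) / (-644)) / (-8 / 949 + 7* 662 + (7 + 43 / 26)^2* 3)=4271992558 / 234508241379825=0.00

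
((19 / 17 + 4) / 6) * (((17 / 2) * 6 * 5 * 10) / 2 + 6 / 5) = 185049 / 170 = 1088.52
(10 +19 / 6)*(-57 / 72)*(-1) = 1501 / 144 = 10.42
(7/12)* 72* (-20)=-840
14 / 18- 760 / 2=-3413 / 9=-379.22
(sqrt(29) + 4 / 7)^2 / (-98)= -1437 / 4802 - 4 * sqrt(29) / 343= -0.36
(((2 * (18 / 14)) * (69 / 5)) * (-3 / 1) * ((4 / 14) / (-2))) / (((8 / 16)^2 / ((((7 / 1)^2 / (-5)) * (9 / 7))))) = -134136 / 175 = -766.49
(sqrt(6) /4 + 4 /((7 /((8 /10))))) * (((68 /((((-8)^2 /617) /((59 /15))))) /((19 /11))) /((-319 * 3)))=-618851 * sqrt(6) /1586880-618851 /867825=-1.67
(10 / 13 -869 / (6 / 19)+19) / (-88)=213101 / 6864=31.05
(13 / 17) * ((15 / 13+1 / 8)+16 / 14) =1763 / 952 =1.85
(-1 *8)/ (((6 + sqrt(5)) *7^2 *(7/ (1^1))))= -0.00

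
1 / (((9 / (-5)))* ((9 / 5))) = -25 / 81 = -0.31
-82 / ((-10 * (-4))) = -41 / 20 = -2.05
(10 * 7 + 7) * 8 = 616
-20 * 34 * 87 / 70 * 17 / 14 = -50286 / 49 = -1026.24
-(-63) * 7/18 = 49/2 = 24.50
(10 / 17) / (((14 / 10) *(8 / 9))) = 225 / 476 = 0.47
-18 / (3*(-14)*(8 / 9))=27 / 56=0.48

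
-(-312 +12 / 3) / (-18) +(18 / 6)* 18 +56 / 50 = 8552 / 225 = 38.01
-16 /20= -4 /5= -0.80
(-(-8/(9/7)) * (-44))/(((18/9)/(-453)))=186032/3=62010.67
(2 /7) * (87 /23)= 174 /161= 1.08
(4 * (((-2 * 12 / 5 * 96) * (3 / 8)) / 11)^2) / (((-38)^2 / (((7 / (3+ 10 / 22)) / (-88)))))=-326592 / 20748475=-0.02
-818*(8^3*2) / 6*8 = -3350528 / 3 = -1116842.67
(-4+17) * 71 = 923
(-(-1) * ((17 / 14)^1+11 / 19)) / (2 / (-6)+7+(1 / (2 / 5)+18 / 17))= 0.18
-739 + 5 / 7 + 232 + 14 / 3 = -10534 / 21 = -501.62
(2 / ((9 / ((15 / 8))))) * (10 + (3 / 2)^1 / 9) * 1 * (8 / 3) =305 / 27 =11.30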